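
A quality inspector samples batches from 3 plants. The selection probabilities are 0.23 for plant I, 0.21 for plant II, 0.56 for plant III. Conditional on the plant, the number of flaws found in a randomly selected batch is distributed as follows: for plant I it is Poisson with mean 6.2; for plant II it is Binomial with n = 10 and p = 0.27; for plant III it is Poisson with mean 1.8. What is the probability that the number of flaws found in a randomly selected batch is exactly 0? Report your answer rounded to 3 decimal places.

Conditional on each plant, P(X = 0): I: 0.00202943; II: 0.0429763; III: 0.165299.
By total probability, P(X = 0) = 0.23·0.00202943 + 0.21·0.0429763 + 0.56·0.165299 = 0.102059.

0.102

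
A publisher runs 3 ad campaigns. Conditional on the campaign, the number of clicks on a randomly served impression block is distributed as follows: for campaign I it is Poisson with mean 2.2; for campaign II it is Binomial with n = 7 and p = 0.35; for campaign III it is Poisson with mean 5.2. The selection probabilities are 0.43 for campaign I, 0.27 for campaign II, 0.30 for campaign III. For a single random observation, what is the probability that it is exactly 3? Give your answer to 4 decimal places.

Conditional on each campaign, P(X = 3): I: 0.196639; II: 0.267871; III: 0.129279.
By total probability, P(X = 3) = 0.43·0.196639 + 0.27·0.267871 + 0.3·0.129279 = 0.195663.

0.1957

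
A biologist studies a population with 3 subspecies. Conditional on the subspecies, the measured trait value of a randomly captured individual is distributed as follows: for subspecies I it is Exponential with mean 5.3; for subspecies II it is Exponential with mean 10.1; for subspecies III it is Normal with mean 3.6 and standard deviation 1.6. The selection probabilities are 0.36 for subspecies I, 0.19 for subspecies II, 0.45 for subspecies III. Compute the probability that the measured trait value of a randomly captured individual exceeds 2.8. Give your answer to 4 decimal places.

0.6674

Conditional on each subspecies, P(X > 2.8): I: 0.589605; II: 0.757882; III: 0.691462.
By total probability, P(X > 2.8) = 0.36·0.589605 + 0.19·0.757882 + 0.45·0.691462 = 0.667414.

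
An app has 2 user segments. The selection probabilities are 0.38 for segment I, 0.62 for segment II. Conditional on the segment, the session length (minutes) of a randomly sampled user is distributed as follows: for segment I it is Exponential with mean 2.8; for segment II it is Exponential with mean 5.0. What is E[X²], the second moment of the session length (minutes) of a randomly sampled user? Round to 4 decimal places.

36.9584

For each component E[X²] = Var + (mean)², giving I: 15.68; II: 50.
Overall E[X²] = 0.38·15.68 + 0.62·50 = 36.9584.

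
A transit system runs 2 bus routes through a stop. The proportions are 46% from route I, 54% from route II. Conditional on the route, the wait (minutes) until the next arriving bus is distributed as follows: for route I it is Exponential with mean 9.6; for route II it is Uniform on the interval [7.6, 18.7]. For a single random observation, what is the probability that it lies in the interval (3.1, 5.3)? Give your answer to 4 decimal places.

0.0682

Conditional on each route, P(3.1 < X < 5.3): I: 0.148285; II: 0.
By total probability, P(3.1 < X < 5.3) = 0.46·0.148285 + 0.54·0 = 0.0682111.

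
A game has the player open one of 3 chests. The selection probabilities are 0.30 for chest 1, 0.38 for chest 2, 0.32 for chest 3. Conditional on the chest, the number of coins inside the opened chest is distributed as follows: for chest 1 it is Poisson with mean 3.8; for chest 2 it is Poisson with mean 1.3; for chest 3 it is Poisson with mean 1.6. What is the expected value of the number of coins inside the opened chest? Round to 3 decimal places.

2.146

Component means — 1: 3.8; 2: 1.3; 3: 1.6.
E[X] = 0.3·3.8 + 0.38·1.3 + 0.32·1.6 = 2.146.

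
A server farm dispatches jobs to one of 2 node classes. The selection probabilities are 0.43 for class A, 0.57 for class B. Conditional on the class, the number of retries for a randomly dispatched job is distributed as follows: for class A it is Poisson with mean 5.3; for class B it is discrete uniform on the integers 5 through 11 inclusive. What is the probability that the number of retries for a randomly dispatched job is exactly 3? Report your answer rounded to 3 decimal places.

0.053

Conditional on each class, P(X = 3): A: 0.123856; B: 0.
By total probability, P(X = 3) = 0.43·0.123856 + 0.57·0 = 0.0532579.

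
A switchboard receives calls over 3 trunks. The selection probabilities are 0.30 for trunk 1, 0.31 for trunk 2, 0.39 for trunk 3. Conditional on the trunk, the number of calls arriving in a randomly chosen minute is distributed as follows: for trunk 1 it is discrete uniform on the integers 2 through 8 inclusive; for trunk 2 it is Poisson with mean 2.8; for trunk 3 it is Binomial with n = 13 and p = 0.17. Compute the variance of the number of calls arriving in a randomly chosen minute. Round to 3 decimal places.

Per component, 1: μ=5, E[X²]=29; 2: μ=2.8, E[X²]=10.64; 3: μ=2.21, E[X²]=6.7184.
E[X] = 0.3·5 + 0.31·2.8 + 0.39·2.21 = 3.2299.
E[X²] = 0.3·29 + 0.31·10.64 + 0.39·6.7184 = 14.6186.
Var(X) = E[X²] − (E[X])² = 14.6186 − 10.4323 = 4.18632.

4.186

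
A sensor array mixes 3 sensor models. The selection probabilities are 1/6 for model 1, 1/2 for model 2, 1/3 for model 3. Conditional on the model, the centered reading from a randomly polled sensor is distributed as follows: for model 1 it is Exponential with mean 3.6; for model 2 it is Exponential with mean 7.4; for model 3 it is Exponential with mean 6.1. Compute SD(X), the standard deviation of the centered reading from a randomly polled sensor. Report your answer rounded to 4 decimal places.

Per component, 1: μ=3.6, E[X²]=25.92; 2: μ=7.4, E[X²]=109.52; 3: μ=6.1, E[X²]=74.42.
E[X] = 0.166667·3.6 + 0.5·7.4 + 0.333333·6.1 = 6.33333.
E[X²] = 0.166667·25.92 + 0.5·109.52 + 0.333333·74.42 = 83.8867.
Var(X) = E[X²] − (E[X])² = 83.8867 − 40.1111 = 43.7756.
SD(X) = √43.7756 = 6.61631.

6.6163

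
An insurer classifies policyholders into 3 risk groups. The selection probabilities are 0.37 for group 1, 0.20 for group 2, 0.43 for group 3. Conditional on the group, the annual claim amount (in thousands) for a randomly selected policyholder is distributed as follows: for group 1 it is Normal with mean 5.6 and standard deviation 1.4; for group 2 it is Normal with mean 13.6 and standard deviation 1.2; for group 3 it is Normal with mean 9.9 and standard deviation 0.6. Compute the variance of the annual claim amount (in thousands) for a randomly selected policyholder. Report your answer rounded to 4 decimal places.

10.0231

Per component, 1: μ=5.6, E[X²]=33.32; 2: μ=13.6, E[X²]=186.4; 3: μ=9.9, E[X²]=98.37.
E[X] = 0.37·5.6 + 0.2·13.6 + 0.43·9.9 = 9.049.
E[X²] = 0.37·33.32 + 0.2·186.4 + 0.43·98.37 = 91.9075.
Var(X) = E[X²] − (E[X])² = 91.9075 − 81.8844 = 10.0231.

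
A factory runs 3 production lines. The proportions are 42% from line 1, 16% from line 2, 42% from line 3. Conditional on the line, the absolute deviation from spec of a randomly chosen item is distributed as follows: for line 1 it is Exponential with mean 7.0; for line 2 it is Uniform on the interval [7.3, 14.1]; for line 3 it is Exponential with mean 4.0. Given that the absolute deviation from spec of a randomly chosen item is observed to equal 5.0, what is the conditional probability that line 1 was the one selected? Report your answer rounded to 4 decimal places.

0.4940

Likelihoods f(5.0 | ·): 1: 0.0699345; 2: 0; 3: 0.0716262.
Posterior ∝ prior × likelihood. Numerator for 1: 0.42·0.0699345 = 0.0293725.
Normalizing constant: 0.42·0.0699345 + 0.16·0 + 0.42·0.0716262 = 0.0594555.
P(1 | observation) = 0.0293725 / 0.0594555 = 0.494025.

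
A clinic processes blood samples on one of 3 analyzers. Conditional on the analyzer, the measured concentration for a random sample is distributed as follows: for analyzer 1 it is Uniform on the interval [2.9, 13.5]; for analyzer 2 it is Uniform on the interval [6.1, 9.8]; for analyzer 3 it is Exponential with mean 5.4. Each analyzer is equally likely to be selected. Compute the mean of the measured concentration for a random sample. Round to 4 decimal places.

Component means — 1: 8.2; 2: 7.95; 3: 5.4.
E[X] = 0.333333·8.2 + 0.333333·7.95 + 0.333333·5.4 = 7.18333.

7.1833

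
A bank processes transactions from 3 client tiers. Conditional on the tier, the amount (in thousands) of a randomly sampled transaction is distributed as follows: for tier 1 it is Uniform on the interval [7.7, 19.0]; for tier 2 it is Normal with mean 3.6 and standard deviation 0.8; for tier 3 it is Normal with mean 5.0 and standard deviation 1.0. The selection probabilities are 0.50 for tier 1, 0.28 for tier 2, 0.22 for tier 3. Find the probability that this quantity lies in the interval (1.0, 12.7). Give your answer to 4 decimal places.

0.7211

Conditional on each tier, P(1.0 < X < 12.7): 1: 0.442478; 2: 0.999423; 3: 0.999968.
By total probability, P(1.0 < X < 12.7) = 0.5·0.442478 + 0.28·0.999423 + 0.22·0.999968 = 0.72107.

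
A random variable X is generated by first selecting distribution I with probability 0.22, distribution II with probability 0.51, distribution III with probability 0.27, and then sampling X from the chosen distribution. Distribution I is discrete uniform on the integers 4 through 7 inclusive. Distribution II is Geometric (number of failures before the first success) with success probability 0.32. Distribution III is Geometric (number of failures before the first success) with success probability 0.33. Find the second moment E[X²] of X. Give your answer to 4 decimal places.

For each component E[X²] = Var + (mean)², giving I: 31.5; II: 11.1562; III: 10.2746.
Overall E[X²] = 0.22·31.5 + 0.51·11.1562 + 0.27·10.2746 = 15.3938.

15.3938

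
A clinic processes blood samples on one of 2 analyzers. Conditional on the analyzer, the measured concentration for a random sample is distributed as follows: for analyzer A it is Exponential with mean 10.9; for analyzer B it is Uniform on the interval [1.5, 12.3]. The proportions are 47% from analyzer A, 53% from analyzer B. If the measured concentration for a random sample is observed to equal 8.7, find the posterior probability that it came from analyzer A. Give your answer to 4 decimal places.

Likelihoods f(8.7 | ·): A: 0.0412985; B: 0.0925926.
Posterior ∝ prior × likelihood. Numerator for A: 0.47·0.0412985 = 0.0194103.
Normalizing constant: 0.47·0.0412985 + 0.53·0.0925926 = 0.0684844.
P(A | observation) = 0.0194103 / 0.0684844 = 0.283427.

0.2834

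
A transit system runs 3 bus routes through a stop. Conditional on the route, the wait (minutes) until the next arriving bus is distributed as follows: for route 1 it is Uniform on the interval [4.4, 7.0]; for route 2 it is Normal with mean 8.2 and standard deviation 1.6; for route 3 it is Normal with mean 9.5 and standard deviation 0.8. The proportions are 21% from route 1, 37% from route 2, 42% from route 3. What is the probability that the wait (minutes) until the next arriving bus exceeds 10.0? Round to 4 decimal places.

Conditional on each route, P(X > 10.0): 1: 0; 2: 0.130295; 3: 0.265986.
By total probability, P(X > 10.0) = 0.21·0 + 0.37·0.130295 + 0.42·0.265986 = 0.159923.

0.1599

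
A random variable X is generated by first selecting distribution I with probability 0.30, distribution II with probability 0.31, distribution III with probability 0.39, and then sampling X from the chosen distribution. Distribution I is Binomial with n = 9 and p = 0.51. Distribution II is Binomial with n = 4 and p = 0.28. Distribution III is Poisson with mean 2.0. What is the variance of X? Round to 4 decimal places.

3.7030

Per component, I: μ=4.59, E[X²]=23.3172; II: μ=1.12, E[X²]=2.0608; III: μ=2, E[X²]=6.
E[X] = 0.3·4.59 + 0.31·1.12 + 0.39·2 = 2.5042.
E[X²] = 0.3·23.3172 + 0.31·2.0608 + 0.39·6 = 9.97401.
Var(X) = E[X²] − (E[X])² = 9.97401 − 6.27102 = 3.70299.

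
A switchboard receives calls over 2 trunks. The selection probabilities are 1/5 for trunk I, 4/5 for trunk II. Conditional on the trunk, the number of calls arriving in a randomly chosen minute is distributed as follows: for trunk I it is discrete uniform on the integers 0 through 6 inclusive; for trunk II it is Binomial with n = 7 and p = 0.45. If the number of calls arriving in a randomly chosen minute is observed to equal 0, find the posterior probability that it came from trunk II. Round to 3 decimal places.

Likelihoods P(X=0 | ·): I: 0.142857; II: 0.0152244.
Posterior ∝ prior × likelihood. Numerator for II: 0.8·0.0152244 = 0.0121795.
Normalizing constant: 0.2·0.142857 + 0.8·0.0152244 = 0.0407509.
P(II | observation) = 0.0121795 / 0.0407509 = 0.298876.

0.299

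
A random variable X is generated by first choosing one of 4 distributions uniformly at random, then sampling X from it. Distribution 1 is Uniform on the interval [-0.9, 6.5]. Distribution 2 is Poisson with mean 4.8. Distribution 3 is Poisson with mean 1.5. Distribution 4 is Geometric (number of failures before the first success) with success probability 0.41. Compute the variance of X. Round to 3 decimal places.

5.452

Per component, 1: μ=2.8, E[X²]=12.4033; 2: μ=4.8, E[X²]=27.84; 3: μ=1.5, E[X²]=3.75; 4: μ=1.43902, E[X²]=5.58061.
E[X] = 0.25·2.8 + 0.25·4.8 + 0.25·1.5 + 0.25·1.43902 = 2.63476.
E[X²] = 0.25·12.4033 + 0.25·27.84 + 0.25·3.75 + 0.25·5.58061 = 12.3935.
Var(X) = E[X²] − (E[X])² = 12.3935 − 6.94194 = 5.45155.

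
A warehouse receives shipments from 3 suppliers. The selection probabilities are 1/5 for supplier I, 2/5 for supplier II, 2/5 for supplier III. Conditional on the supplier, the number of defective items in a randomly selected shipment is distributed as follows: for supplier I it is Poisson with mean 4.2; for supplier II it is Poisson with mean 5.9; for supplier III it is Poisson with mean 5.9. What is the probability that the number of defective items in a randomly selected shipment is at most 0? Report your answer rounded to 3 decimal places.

0.005

Conditional on each supplier, P(X ≤ 0): I: 0.0149956; II: 0.00273944; III: 0.00273944.
By total probability, P(X ≤ 0) = 0.2·0.0149956 + 0.4·0.00273944 + 0.4·0.00273944 = 0.00519067.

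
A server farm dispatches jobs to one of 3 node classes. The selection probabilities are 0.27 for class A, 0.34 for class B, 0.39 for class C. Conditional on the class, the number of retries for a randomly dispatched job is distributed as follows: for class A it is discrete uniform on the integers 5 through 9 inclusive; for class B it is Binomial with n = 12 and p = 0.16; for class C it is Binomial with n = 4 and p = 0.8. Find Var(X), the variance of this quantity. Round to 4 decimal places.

Per component, A: μ=7, E[X²]=51; B: μ=1.92, E[X²]=5.2992; C: μ=3.2, E[X²]=10.88.
E[X] = 0.27·7 + 0.34·1.92 + 0.39·3.2 = 3.7908.
E[X²] = 0.27·51 + 0.34·5.2992 + 0.39·10.88 = 19.8149.
Var(X) = E[X²] − (E[X])² = 19.8149 − 14.3702 = 5.44476.

5.4448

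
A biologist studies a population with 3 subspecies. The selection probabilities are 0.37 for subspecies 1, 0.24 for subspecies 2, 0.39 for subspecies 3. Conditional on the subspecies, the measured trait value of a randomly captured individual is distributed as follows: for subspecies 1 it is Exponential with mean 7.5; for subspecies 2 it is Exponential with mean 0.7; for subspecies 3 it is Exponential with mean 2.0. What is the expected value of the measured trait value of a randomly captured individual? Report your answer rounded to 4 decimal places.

Component means — 1: 7.5; 2: 0.7; 3: 2.
E[X] = 0.37·7.5 + 0.24·0.7 + 0.39·2 = 3.723.

3.7230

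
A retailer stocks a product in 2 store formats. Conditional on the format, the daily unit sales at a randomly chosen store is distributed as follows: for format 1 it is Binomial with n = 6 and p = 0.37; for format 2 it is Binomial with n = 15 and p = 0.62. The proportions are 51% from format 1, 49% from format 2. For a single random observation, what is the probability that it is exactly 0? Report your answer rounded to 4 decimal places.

Conditional on each format, P(X = 0): 1: 0.0625235; 2: 4.97455e-07.
By total probability, P(X = 0) = 0.51·0.0625235 + 0.49·4.97455e-07 = 0.0318872.

0.0319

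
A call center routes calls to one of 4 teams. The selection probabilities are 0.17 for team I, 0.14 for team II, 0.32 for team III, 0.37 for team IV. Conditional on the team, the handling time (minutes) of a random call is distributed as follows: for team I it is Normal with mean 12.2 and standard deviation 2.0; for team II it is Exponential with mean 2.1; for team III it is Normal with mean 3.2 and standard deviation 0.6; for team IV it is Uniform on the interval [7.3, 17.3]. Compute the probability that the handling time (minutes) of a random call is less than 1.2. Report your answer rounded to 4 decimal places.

0.0611

Conditional on each team, P(X < 1.2): I: 1.89896e-08; II: 0.435282; III: 0.00042906; IV: 0.
By total probability, P(X < 1.2) = 0.17·1.89896e-08 + 0.14·0.435282 + 0.32·0.00042906 + 0.37·0 = 0.0610768.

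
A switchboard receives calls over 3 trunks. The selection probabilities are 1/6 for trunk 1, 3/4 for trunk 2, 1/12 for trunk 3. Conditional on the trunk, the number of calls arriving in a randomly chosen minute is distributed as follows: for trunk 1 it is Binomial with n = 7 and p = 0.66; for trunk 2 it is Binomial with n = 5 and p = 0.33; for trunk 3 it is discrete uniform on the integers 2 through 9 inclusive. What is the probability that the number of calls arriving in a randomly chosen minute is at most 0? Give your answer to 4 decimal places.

Conditional on each trunk, P(X ≤ 0): 1: 0.000525234; 2: 0.135013; 3: 0.
By total probability, P(X ≤ 0) = 0.166667·0.000525234 + 0.75·0.135013 + 0.0833333·0 = 0.101347.

0.1013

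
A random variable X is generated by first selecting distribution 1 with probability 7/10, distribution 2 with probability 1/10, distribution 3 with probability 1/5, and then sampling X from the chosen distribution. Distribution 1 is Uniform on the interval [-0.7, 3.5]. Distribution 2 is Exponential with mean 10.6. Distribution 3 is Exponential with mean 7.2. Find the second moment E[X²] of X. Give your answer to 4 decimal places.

For each component E[X²] = Var + (mean)², giving 1: 3.43; 2: 224.72; 3: 103.68.
Overall E[X²] = 0.7·3.43 + 0.1·224.72 + 0.2·103.68 = 45.609.

45.6090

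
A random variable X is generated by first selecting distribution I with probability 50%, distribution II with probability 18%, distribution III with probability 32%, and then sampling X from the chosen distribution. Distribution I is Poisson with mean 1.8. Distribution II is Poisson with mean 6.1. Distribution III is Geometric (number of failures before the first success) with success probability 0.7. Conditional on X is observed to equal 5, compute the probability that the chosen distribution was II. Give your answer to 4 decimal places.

Likelihoods P(X=5 | ·): I: 0.0260286; II: 0.15786; III: 0.001701.
Posterior ∝ prior × likelihood. Numerator for II: 0.18·0.15786 = 0.0284148.
Normalizing constant: 0.5·0.0260286 + 0.18·0.15786 + 0.32·0.001701 = 0.0419734.
P(II | observation) = 0.0284148 / 0.0419734 = 0.676971.

0.6770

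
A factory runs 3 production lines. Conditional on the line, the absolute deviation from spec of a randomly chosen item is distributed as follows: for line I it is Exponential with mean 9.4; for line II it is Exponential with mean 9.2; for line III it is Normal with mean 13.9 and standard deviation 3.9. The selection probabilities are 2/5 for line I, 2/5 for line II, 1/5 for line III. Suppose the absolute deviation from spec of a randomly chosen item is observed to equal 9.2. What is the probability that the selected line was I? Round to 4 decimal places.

Likelihoods f(9.2 | ·): I: 0.0399777; II: 0.0399869; III: 0.0494852.
Posterior ∝ prior × likelihood. Numerator for I: 0.4·0.0399777 = 0.0159911.
Normalizing constant: 0.4·0.0399777 + 0.4·0.0399869 + 0.2·0.0494852 = 0.0418829.
P(I | observation) = 0.0159911 / 0.0418829 = 0.381805.

0.3818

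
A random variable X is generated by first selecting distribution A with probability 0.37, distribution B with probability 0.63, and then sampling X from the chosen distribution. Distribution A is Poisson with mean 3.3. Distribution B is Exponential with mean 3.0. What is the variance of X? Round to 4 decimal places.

6.9120

Per component, A: μ=3.3, E[X²]=14.19; B: μ=3, E[X²]=18.
E[X] = 0.37·3.3 + 0.63·3 = 3.111.
E[X²] = 0.37·14.19 + 0.63·18 = 16.5903.
Var(X) = E[X²] − (E[X])² = 16.5903 − 9.67832 = 6.91198.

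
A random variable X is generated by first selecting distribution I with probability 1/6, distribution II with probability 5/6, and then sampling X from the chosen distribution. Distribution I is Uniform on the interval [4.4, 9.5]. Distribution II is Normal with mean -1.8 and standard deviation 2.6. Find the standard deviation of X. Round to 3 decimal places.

4.078

Per component, I: μ=6.95, E[X²]=50.47; II: μ=-1.8, E[X²]=10.
E[X] = 0.166667·6.95 + 0.833333·-1.8 = -0.341667.
E[X²] = 0.166667·50.47 + 0.833333·10 = 16.745.
Var(X) = E[X²] − (E[X])² = 16.745 − 0.116736 = 16.6283.
SD(X) = √16.6283 = 4.07778.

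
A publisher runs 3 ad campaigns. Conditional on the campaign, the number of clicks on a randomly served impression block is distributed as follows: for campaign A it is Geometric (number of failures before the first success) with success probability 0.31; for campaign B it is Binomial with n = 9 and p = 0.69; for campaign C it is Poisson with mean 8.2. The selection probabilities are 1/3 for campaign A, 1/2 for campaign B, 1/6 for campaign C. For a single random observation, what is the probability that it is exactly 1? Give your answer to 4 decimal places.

Conditional on each campaign, P(X = 1): A: 0.2139; B: 0.000529645; C: 0.00225216.
By total probability, P(X = 1) = 0.333333·0.2139 + 0.5·0.000529645 + 0.166667·0.00225216 = 0.0719402.

0.0719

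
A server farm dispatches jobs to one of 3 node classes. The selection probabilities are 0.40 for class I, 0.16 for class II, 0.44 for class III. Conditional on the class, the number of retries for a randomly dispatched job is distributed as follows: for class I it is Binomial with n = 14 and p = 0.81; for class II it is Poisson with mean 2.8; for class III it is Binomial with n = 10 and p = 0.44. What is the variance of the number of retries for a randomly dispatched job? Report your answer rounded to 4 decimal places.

15.7186

Per component, I: μ=11.34, E[X²]=130.75; II: μ=2.8, E[X²]=10.64; III: μ=4.4, E[X²]=21.824.
E[X] = 0.4·11.34 + 0.16·2.8 + 0.44·4.4 = 6.92.
E[X²] = 0.4·130.75 + 0.16·10.64 + 0.44·21.824 = 63.605.
Var(X) = E[X²] − (E[X])² = 63.605 − 47.8864 = 15.7186.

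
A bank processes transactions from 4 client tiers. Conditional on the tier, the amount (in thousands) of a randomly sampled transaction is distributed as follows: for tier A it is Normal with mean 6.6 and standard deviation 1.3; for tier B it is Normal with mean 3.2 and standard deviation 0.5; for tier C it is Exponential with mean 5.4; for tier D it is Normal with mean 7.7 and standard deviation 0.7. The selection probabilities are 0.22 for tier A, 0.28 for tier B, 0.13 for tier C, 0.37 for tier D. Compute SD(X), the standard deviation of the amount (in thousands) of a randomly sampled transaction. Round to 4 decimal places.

Per component, A: μ=6.6, E[X²]=45.25; B: μ=3.2, E[X²]=10.49; C: μ=5.4, E[X²]=58.32; D: μ=7.7, E[X²]=59.78.
E[X] = 0.22·6.6 + 0.28·3.2 + 0.13·5.4 + 0.37·7.7 = 5.899.
E[X²] = 0.22·45.25 + 0.28·10.49 + 0.13·58.32 + 0.37·59.78 = 42.5924.
Var(X) = E[X²] − (E[X])² = 42.5924 − 34.7982 = 7.7942.
SD(X) = √7.7942 = 2.79181.

2.7918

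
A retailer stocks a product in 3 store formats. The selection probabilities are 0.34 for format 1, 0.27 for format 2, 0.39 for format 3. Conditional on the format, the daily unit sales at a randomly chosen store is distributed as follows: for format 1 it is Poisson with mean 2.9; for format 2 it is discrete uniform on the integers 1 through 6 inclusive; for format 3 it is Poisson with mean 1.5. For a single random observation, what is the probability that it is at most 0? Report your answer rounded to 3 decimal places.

0.106

Conditional on each format, P(X ≤ 0): 1: 0.0550232; 2: 0; 3: 0.22313.
By total probability, P(X ≤ 0) = 0.34·0.0550232 + 0.27·0 + 0.39·0.22313 = 0.105729.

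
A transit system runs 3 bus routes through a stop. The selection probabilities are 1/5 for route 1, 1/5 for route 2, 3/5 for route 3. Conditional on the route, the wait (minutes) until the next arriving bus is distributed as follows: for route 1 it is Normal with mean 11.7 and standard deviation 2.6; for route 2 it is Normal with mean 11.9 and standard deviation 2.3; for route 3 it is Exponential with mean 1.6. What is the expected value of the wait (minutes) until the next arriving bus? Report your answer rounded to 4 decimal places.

5.6800

Component means — 1: 11.7; 2: 11.9; 3: 1.6.
E[X] = 0.2·11.7 + 0.2·11.9 + 0.6·1.6 = 5.68.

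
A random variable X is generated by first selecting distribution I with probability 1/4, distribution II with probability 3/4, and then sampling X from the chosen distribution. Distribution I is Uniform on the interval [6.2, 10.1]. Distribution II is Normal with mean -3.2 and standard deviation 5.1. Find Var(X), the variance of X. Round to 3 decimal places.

43.979

Per component, I: μ=8.15, E[X²]=67.69; II: μ=-3.2, E[X²]=36.25.
E[X] = 0.25·8.15 + 0.75·-3.2 = -0.3625.
E[X²] = 0.25·67.69 + 0.75·36.25 = 44.11.
Var(X) = E[X²] − (E[X])² = 44.11 − 0.131406 = 43.9786.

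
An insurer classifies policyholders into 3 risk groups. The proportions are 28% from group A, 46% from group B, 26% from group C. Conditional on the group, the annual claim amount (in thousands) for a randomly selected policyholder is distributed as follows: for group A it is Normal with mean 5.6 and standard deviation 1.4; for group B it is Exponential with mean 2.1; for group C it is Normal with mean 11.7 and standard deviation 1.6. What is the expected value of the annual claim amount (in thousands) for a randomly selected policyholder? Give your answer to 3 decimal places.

Component means — A: 5.6; B: 2.1; C: 11.7.
E[X] = 0.28·5.6 + 0.46·2.1 + 0.26·11.7 = 5.576.

5.576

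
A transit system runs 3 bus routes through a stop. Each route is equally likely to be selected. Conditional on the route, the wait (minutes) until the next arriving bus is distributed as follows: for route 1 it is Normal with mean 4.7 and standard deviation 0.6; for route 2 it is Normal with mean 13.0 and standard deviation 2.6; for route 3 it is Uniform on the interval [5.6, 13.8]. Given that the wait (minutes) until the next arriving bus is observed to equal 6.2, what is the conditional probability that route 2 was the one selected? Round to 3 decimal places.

Likelihoods f(6.2 | ·): 1: 0.0292138; 2: 0.00501878; 3: 0.121951.
Posterior ∝ prior × likelihood. Numerator for 2: 0.333333·0.00501878 = 0.00167293.
Normalizing constant: 0.333333·0.0292138 + 0.333333·0.00501878 + 0.333333·0.121951 = 0.0520613.
P(2 | observation) = 0.00167293 / 0.0520613 = 0.0321338.

0.032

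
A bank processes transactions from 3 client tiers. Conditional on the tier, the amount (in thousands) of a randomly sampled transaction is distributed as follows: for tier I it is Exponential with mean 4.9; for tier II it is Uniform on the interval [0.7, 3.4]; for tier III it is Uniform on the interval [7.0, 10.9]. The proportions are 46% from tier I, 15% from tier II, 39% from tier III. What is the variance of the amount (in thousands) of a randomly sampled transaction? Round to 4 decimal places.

17.9183

Per component, I: μ=4.9, E[X²]=48.02; II: μ=2.05, E[X²]=4.81; III: μ=8.95, E[X²]=81.37.
E[X] = 0.46·4.9 + 0.15·2.05 + 0.39·8.95 = 6.052.
E[X²] = 0.46·48.02 + 0.15·4.81 + 0.39·81.37 = 54.545.
Var(X) = E[X²] − (E[X])² = 54.545 − 36.6267 = 17.9183.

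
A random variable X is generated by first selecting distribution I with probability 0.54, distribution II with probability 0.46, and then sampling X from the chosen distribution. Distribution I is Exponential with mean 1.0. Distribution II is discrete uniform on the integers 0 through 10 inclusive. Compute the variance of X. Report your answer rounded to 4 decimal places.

9.1144

Per component, I: μ=1, E[X²]=2; II: μ=5, E[X²]=35.
E[X] = 0.54·1 + 0.46·5 = 2.84.
E[X²] = 0.54·2 + 0.46·35 = 17.18.
Var(X) = E[X²] − (E[X])² = 17.18 − 8.0656 = 9.1144.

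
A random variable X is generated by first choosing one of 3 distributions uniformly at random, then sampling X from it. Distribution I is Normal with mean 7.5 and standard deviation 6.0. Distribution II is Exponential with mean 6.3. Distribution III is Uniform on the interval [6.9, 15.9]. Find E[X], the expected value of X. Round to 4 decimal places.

Component means — I: 7.5; II: 6.3; III: 11.4.
E[X] = 0.333333·7.5 + 0.333333·6.3 + 0.333333·11.4 = 8.4.

8.4000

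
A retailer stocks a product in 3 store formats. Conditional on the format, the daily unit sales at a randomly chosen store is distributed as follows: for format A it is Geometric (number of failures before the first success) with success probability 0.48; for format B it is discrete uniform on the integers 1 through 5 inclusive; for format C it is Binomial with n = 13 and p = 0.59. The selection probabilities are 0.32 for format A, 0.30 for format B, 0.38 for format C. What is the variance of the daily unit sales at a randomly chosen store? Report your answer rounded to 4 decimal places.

10.6316

Per component, A: μ=1.08333, E[X²]=3.43056; B: μ=3, E[X²]=11; C: μ=7.67, E[X²]=61.9736.
E[X] = 0.32·1.08333 + 0.3·3 + 0.38·7.67 = 4.16127.
E[X²] = 0.32·3.43056 + 0.3·11 + 0.38·61.9736 = 27.9477.
Var(X) = E[X²] − (E[X])² = 27.9477 − 17.3161 = 10.6316.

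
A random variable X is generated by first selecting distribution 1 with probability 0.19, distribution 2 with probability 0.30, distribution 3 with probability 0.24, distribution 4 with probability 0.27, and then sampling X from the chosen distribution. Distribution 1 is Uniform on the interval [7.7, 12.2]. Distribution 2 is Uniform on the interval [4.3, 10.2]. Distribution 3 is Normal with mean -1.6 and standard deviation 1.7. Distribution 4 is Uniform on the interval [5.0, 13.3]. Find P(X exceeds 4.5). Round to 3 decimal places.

Conditional on each component, P(X > 4.5): 1: 1; 2: 0.966102; 3: 0.000166462; 4: 1.
By total probability, P(X > 4.5) = 0.19·1 + 0.3·0.966102 + 0.24·0.000166462 + 0.27·1 = 0.74987.

0.750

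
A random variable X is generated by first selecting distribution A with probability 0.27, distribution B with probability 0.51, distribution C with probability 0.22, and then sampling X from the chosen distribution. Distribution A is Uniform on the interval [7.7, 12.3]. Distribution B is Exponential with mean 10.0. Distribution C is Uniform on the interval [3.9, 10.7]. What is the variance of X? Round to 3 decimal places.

53.575

Per component, A: μ=10, E[X²]=101.763; B: μ=10, E[X²]=200; C: μ=7.3, E[X²]=57.1433.
E[X] = 0.27·10 + 0.51·10 + 0.22·7.3 = 9.406.
E[X²] = 0.27·101.763 + 0.51·200 + 0.22·57.1433 = 142.048.
Var(X) = E[X²] − (E[X])² = 142.048 − 88.4728 = 53.5748.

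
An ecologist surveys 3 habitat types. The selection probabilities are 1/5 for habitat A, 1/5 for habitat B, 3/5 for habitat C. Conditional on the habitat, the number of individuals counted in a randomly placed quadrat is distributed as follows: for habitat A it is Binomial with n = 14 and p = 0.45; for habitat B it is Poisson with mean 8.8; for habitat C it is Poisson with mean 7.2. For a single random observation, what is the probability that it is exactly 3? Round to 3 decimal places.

Conditional on each habitat, P(X = 3): A: 0.0462092; B: 0.0171201; C: 0.0464436.
By total probability, P(X = 3) = 0.2·0.0462092 + 0.2·0.0171201 + 0.6·0.0464436 = 0.040532.

0.041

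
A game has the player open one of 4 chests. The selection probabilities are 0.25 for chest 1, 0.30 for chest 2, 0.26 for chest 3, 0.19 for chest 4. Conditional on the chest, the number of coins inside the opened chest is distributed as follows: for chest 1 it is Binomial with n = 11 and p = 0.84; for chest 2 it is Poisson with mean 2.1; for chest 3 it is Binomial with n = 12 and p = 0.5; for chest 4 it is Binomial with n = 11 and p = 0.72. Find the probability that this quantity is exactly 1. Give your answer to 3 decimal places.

Conditional on each chest, P(X = 1): 1: 1.01595e-07; 2: 0.257158; 3: 0.00292969; 4: 2.34588e-05.
By total probability, P(X = 1) = 0.25·1.01595e-07 + 0.3·0.257158 + 0.26·0.00292969 + 0.19·2.34588e-05 = 0.0779138.

0.078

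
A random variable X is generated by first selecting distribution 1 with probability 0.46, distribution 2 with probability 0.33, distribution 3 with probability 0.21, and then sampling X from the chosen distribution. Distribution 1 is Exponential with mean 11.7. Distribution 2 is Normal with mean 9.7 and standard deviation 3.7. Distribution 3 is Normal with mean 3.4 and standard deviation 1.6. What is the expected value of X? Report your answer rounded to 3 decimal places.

Component means — 1: 11.7; 2: 9.7; 3: 3.4.
E[X] = 0.46·11.7 + 0.33·9.7 + 0.21·3.4 = 9.297.

9.297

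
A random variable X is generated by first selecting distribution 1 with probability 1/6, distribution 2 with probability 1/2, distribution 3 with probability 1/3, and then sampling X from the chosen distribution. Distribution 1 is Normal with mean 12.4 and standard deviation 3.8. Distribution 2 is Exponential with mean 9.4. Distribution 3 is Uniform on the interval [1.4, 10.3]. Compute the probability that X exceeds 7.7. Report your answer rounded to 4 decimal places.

Conditional on each component, P(X > 7.7): 1: 0.891927; 2: 0.440807; 3: 0.292135.
By total probability, P(X > 7.7) = 0.166667·0.891927 + 0.5·0.440807 + 0.333333·0.292135 = 0.466436.

0.4664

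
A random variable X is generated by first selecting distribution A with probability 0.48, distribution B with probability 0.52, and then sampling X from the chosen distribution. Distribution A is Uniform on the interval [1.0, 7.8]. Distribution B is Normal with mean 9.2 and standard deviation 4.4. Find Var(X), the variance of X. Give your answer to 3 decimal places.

Per component, A: μ=4.4, E[X²]=23.2133; B: μ=9.2, E[X²]=104.
E[X] = 0.48·4.4 + 0.52·9.2 = 6.896.
E[X²] = 0.48·23.2133 + 0.52·104 = 65.2224.
Var(X) = E[X²] − (E[X])² = 65.2224 − 47.5548 = 17.6676.

17.668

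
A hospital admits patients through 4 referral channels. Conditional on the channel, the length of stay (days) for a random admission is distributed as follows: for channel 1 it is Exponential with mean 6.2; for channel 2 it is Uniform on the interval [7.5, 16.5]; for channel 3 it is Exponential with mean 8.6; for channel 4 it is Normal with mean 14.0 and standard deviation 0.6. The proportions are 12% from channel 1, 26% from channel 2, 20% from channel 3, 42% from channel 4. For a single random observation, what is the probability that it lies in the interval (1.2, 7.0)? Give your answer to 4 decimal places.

Conditional on each channel, P(1.2 < X < 7.0): 1: 0.500684; 2: 0; 3: 0.42666; 4: 0.
By total probability, P(1.2 < X < 7.0) = 0.12·0.500684 + 0.26·0 + 0.2·0.42666 + 0.42·0 = 0.145414.

0.1454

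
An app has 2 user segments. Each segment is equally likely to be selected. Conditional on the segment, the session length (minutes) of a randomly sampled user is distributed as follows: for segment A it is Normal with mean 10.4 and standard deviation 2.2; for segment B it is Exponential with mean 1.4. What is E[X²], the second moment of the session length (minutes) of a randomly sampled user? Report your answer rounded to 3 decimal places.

For each component E[X²] = Var + (mean)², giving A: 113; B: 3.92.
Overall E[X²] = 0.5·113 + 0.5·3.92 = 58.46.

58.460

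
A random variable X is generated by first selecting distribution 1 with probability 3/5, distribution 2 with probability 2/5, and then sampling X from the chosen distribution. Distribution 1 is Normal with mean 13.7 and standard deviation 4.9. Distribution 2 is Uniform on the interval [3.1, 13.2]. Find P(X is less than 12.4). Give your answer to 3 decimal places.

0.606

Conditional on each component, P(X < 12.4): 1: 0.395387; 2: 0.920792.
By total probability, P(X < 12.4) = 0.6·0.395387 + 0.4·0.920792 = 0.605549.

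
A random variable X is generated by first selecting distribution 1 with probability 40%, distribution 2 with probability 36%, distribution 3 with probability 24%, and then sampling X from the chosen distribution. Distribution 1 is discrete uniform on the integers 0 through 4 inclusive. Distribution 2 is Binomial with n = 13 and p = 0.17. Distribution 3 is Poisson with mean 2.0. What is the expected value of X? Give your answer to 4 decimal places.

Component means — 1: 2; 2: 2.21; 3: 2.
E[X] = 0.4·2 + 0.36·2.21 + 0.24·2 = 2.0756.

2.0756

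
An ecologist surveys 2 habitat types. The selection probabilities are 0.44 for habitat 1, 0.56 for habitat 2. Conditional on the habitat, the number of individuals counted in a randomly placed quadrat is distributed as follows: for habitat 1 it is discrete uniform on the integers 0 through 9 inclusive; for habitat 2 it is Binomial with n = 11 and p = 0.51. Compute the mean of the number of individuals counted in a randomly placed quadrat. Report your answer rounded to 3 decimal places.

5.122

Component means — 1: 4.5; 2: 5.61.
E[X] = 0.44·4.5 + 0.56·5.61 = 5.1216.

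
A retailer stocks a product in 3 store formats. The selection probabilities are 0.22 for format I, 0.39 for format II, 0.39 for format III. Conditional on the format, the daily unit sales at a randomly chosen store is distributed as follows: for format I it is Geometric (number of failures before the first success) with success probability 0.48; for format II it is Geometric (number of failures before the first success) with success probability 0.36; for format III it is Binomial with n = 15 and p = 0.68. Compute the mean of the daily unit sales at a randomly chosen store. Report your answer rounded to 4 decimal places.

4.9097

Component means — I: 1.08333; II: 1.77778; III: 10.2.
E[X] = 0.22·1.08333 + 0.39·1.77778 + 0.39·10.2 = 4.90967.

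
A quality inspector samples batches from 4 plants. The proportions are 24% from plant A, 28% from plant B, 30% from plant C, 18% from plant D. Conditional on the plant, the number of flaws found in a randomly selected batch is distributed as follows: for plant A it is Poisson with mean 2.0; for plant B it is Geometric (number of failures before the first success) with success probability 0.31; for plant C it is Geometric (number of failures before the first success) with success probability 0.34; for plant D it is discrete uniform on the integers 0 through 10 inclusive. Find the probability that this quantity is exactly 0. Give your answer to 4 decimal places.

0.2376

Conditional on each plant, P(X = 0): A: 0.135335; B: 0.31; C: 0.34; D: 0.0909091.
By total probability, P(X = 0) = 0.24·0.135335 + 0.28·0.31 + 0.3·0.34 + 0.18·0.0909091 = 0.237644.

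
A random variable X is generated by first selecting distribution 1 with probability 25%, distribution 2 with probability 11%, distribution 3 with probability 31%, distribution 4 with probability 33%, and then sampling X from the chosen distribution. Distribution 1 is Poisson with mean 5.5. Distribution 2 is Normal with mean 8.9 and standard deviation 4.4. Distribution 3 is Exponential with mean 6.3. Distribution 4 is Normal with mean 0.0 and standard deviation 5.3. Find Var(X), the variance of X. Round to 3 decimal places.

Per component, 1: μ=5.5, E[X²]=35.75; 2: μ=8.9, E[X²]=98.57; 3: μ=6.3, E[X²]=79.38; 4: μ=0, E[X²]=28.09.
E[X] = 0.25·5.5 + 0.11·8.9 + 0.31·6.3 + 0.33·0 = 4.307.
E[X²] = 0.25·35.75 + 0.11·98.57 + 0.31·79.38 + 0.33·28.09 = 53.6577.
Var(X) = E[X²] − (E[X])² = 53.6577 − 18.5502 = 35.1075.

35.107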